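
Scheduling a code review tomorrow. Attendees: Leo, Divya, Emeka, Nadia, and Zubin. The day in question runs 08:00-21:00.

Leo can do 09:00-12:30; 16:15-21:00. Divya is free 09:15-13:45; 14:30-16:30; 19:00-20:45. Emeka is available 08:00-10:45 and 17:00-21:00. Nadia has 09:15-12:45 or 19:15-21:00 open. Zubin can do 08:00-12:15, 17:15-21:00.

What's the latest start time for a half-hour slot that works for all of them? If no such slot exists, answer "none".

Leo ∩ Divya: 09:15-12:30, 16:15-16:30, 19:00-20:45.
Leo ∩ Divya ∩ Emeka: 09:15-10:45, 19:00-20:45.
Leo ∩ Divya ∩ Emeka ∩ Nadia: 09:15-10:45, 19:15-20:45.
Leo ∩ Divya ∩ Emeka ∩ Nadia ∩ Zubin: 09:15-10:45, 19:15-20:45.
Those are the intersection windows.
The last common window of at least 30 minutes is 19:15-20:45; a 30-minute meeting can start as late as 20:15 and still end by 20:45.

20:15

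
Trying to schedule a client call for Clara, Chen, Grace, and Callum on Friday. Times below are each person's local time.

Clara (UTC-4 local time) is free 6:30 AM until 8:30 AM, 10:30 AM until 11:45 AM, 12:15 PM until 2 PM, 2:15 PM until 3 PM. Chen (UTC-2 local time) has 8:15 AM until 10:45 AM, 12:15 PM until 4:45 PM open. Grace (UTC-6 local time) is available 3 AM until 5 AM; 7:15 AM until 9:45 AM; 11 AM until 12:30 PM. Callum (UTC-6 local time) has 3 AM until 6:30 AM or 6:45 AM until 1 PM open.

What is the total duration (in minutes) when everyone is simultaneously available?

Clara in UTC: 10:30-12:30, 14:30-15:45, 16:15-18:00, 18:15-19:00 (add 4h to convert from UTC-4).
Chen in UTC: 10:15-12:45, 14:15-18:45 (add 2h to convert from UTC-2).
Grace in UTC: 09:00-11:00, 13:15-15:45, 17:00-18:30 (add 6h to convert from UTC-6).
Callum in UTC: 09:00-12:30, 12:45-19:00 (add 6h to convert from UTC-6).
Clara ∩ Chen: 10:30-12:30, 14:30-15:45, 16:15-18:00, 18:15-18:45.
Clara ∩ Chen ∩ Grace: 10:30-11:00, 14:30-15:45, 17:00-18:00, 18:15-18:30.
Clara ∩ Chen ∩ Grace ∩ Callum: 10:30-11:00, 14:30-15:45, 17:00-18:00, 18:15-18:30.
So the common availability across everyone is 10:30-11:00, 14:30-15:45, 17:00-18:00, 18:15-18:30.
Summing the common windows: 30 + 75 + 60 + 15 = 180 minutes.

180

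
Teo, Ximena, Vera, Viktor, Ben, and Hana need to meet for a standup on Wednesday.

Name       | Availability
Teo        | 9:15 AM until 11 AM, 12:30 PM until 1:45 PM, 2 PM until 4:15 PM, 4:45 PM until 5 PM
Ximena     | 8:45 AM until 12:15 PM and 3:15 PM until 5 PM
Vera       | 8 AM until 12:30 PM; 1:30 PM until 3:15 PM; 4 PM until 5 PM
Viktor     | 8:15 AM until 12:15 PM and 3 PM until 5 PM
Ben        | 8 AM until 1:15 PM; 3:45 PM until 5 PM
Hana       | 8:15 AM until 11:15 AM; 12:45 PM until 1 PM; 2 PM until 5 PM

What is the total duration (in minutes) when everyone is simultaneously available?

Teo ∩ Ximena: 09:15-11:00, 15:15-16:15, 16:45-17:00.
Teo ∩ Ximena ∩ Vera: 09:15-11:00, 16:00-16:15, 16:45-17:00.
Teo ∩ Ximena ∩ Vera ∩ Viktor: 09:15-11:00, 16:00-16:15, 16:45-17:00.
Teo ∩ Ximena ∩ Vera ∩ Viktor ∩ Ben: 09:15-11:00, 16:00-16:15, 16:45-17:00.
Teo ∩ Ximena ∩ Vera ∩ Viktor ∩ Ben ∩ Hana: 09:15-11:00, 16:00-16:15, 16:45-17:00.
Summing the common windows: 105 + 15 + 15 = 135 minutes.

135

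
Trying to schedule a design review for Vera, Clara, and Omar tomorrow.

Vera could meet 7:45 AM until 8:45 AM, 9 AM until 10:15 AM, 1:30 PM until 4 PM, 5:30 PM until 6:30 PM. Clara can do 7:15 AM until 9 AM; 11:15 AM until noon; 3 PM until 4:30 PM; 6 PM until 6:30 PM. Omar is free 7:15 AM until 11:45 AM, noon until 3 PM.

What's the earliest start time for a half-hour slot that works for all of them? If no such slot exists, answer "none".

07:45

Vera ∩ Clara: 07:45-08:45, 15:00-16:00, 18:00-18:30.
Vera ∩ Clara ∩ Omar: 07:45-08:45.
The first common window of at least 30 minutes is 07:45-08:45, so the earliest start is 07:45.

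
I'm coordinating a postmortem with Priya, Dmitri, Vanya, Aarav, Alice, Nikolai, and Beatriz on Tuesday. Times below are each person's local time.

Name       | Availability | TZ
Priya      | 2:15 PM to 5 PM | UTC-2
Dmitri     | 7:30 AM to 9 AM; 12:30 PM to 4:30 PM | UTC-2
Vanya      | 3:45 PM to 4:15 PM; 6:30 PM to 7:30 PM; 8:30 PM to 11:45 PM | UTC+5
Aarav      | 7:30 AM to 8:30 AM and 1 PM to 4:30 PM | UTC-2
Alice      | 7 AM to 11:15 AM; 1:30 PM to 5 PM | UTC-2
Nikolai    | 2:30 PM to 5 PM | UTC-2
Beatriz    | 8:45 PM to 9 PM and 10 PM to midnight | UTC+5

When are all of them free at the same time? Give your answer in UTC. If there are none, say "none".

17:00-18:30

Priya in UTC: 16:15-19:00 (add 2h to convert from UTC-2).
Dmitri in UTC: 09:30-11:00, 14:30-18:30 (add 2h to convert from UTC-2).
Vanya in UTC: 10:45-11:15, 13:30-14:30, 15:30-18:45 (subtract 5h to convert from UTC+5).
Aarav in UTC: 09:30-10:30, 15:00-18:30 (add 2h to convert from UTC-2).
Alice in UTC: 09:00-13:15, 15:30-19:00 (add 2h to convert from UTC-2).
Nikolai in UTC: 16:30-19:00 (add 2h to convert from UTC-2).
Beatriz in UTC: 15:45-16:00, 17:00-19:00 (subtract 5h to convert from UTC+5).
Priya ∩ Dmitri: 16:15-18:30.
Priya ∩ Dmitri ∩ Vanya: 16:15-18:30.
Priya ∩ Dmitri ∩ Vanya ∩ Aarav: 16:15-18:30.
Priya ∩ Dmitri ∩ Vanya ∩ Aarav ∩ Alice: 16:15-18:30.
Priya ∩ Dmitri ∩ Vanya ∩ Aarav ∩ Alice ∩ Nikolai: 16:30-18:30.
Priya ∩ Dmitri ∩ Vanya ∩ Aarav ∩ Alice ∩ Nikolai ∩ Beatriz: 17:00-18:30.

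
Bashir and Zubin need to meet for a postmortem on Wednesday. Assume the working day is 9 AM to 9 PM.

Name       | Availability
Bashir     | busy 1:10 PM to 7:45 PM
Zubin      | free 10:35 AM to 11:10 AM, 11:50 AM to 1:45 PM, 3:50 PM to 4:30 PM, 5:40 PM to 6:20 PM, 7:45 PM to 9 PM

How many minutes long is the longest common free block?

80

Bashir free: 09:00-13:10, 19:45-21:00 (invert busy blocks within the working day).
Zubin free: 10:35-11:10, 11:50-13:45, 15:50-16:30, 17:40-18:20, 19:45-21:00.
Bashir ∩ Zubin: 10:35-11:10, 11:50-13:10, 19:45-21:00.
The longest is 11:50-13:10 at 80 minutes.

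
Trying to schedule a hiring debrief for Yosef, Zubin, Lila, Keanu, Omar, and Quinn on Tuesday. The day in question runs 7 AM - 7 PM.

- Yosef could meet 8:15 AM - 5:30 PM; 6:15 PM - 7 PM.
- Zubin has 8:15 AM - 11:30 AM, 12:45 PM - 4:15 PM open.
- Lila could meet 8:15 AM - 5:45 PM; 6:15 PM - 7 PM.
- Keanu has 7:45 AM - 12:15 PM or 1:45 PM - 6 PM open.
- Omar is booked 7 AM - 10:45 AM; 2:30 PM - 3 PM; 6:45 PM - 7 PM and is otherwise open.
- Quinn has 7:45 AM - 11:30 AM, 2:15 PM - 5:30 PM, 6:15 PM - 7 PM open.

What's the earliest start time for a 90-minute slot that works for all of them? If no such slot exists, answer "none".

Yosef free: 08:15-17:30, 18:15-19:00.
Zubin free: 08:15-11:30, 12:45-16:15.
Lila free: 08:15-17:45, 18:15-19:00.
Keanu free: 07:45-12:15, 13:45-18:00.
Omar free: 10:45-14:30, 15:00-18:45 (invert busy blocks within the working day).
Quinn free: 07:45-11:30, 14:15-17:30, 18:15-19:00.
Yosef ∩ Zubin: 08:15-11:30, 12:45-16:15.
Yosef ∩ Zubin ∩ Lila: 08:15-11:30, 12:45-16:15.
Yosef ∩ Zubin ∩ Lila ∩ Keanu: 08:15-11:30, 13:45-16:15.
Yosef ∩ Zubin ∩ Lila ∩ Keanu ∩ Omar: 10:45-11:30, 13:45-14:30, 15:00-16:15.
Yosef ∩ Zubin ∩ Lila ∩ Keanu ∩ Omar ∩ Quinn: 10:45-11:30, 14:15-14:30, 15:00-16:15.
Those are the intersection windows.
No common window is at least 90 minutes long.

none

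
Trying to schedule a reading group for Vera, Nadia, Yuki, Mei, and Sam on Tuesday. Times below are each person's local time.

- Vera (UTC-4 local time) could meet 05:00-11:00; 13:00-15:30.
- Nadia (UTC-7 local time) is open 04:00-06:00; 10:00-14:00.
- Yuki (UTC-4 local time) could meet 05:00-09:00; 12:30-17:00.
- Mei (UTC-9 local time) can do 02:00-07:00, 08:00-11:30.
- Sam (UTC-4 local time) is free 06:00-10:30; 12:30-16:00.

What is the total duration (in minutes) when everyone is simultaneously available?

270

Vera in UTC: 09:00-15:00, 17:00-19:30 (add 4h to convert from UTC-4).
Nadia in UTC: 11:00-13:00, 17:00-21:00 (add 7h to convert from UTC-7).
Yuki in UTC: 09:00-13:00, 16:30-21:00 (add 4h to convert from UTC-4).
Mei in UTC: 11:00-16:00, 17:00-20:30 (add 9h to convert from UTC-9).
Sam in UTC: 10:00-14:30, 16:30-20:00 (add 4h to convert from UTC-4).
Vera ∩ Nadia: 11:00-13:00, 17:00-19:30.
Vera ∩ Nadia ∩ Yuki: 11:00-13:00, 17:00-19:30.
Vera ∩ Nadia ∩ Yuki ∩ Mei: 11:00-13:00, 17:00-19:30.
Vera ∩ Nadia ∩ Yuki ∩ Mei ∩ Sam: 11:00-13:00, 17:00-19:30.
Those are the intersection windows.
Summing the common windows: 120 + 150 = 270 minutes.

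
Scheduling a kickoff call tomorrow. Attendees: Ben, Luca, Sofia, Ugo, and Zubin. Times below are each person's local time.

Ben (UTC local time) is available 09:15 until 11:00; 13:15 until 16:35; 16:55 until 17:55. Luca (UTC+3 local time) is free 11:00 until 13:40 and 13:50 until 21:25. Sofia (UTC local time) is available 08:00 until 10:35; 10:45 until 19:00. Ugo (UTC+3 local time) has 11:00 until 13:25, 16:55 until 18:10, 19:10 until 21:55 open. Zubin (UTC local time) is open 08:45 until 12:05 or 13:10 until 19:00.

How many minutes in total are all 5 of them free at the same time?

230

Ben in UTC: 09:15-11:00, 13:15-16:35, 16:55-17:55.
Luca in UTC: 08:00-10:40, 10:50-18:25 (subtract 3h to convert from UTC+3).
Sofia in UTC: 08:00-10:35, 10:45-19:00.
Ugo in UTC: 08:00-10:25, 13:55-15:10, 16:10-18:55 (subtract 3h to convert from UTC+3).
Zubin in UTC: 08:45-12:05, 13:10-19:00.
Ben ∩ Luca: 09:15-10:40, 10:50-11:00, 13:15-16:35, 16:55-17:55.
Ben ∩ Luca ∩ Sofia: 09:15-10:35, 10:50-11:00, 13:15-16:35, 16:55-17:55.
Ben ∩ Luca ∩ Sofia ∩ Ugo: 09:15-10:25, 13:55-15:10, 16:10-16:35, 16:55-17:55.
Ben ∩ Luca ∩ Sofia ∩ Ugo ∩ Zubin: 09:15-10:25, 13:55-15:10, 16:10-16:35, 16:55-17:55.
Summing the common windows: 70 + 75 + 25 + 60 = 230 minutes.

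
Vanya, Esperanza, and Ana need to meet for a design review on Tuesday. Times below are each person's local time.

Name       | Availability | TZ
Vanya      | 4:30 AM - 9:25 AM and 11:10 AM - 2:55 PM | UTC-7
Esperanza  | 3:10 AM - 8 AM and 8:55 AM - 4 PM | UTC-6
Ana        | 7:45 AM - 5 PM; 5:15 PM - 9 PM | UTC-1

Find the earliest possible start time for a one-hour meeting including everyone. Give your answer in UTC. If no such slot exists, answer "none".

Vanya in UTC: 11:30-16:25, 18:10-21:55 (add 7h to convert from UTC-7).
Esperanza in UTC: 09:10-14:00, 14:55-22:00 (add 6h to convert from UTC-6).
Ana in UTC: 08:45-18:00, 18:15-22:00 (add 1h to convert from UTC-1).
Vanya ∩ Esperanza: 11:30-14:00, 14:55-16:25, 18:10-21:55.
Vanya ∩ Esperanza ∩ Ana: 11:30-14:00, 14:55-16:25, 18:15-21:55.
So the common availability across everyone is 11:30-14:00, 14:55-16:25, 18:15-21:55.
The first common window of at least 60 minutes is 11:30-14:00, so the earliest start is 11:30.

11:30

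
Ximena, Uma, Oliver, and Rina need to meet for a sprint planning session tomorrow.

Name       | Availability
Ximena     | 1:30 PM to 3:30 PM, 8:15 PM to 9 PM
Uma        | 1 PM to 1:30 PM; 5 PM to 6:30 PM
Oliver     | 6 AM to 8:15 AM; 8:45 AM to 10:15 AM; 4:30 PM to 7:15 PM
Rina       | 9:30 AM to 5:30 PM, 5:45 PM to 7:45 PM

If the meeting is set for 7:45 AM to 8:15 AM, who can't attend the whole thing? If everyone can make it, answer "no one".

Ximena: not fully free for 07:45-08:15. Uma: not fully free for 07:45-08:15. Oliver: free for 07:45-08:15. Rina: not fully free for 07:45-08:15.

Rina, Uma, Ximena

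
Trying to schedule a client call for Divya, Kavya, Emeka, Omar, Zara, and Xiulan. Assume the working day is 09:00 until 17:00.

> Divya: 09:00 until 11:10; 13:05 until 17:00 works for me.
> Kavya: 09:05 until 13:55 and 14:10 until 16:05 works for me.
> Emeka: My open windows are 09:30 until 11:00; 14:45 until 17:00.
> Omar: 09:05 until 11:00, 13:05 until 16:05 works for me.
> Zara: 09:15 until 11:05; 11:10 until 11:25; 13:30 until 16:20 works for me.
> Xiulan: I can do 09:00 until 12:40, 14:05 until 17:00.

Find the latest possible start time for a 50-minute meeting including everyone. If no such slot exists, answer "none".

15:15

Divya ∩ Kavya: 09:05-11:10, 13:05-13:55, 14:10-16:05.
Divya ∩ Kavya ∩ Emeka: 09:30-11:00, 14:45-16:05.
Divya ∩ Kavya ∩ Emeka ∩ Omar: 09:30-11:00, 14:45-16:05.
Divya ∩ Kavya ∩ Emeka ∩ Omar ∩ Zara: 09:30-11:00, 14:45-16:05.
Divya ∩ Kavya ∩ Emeka ∩ Omar ∩ Zara ∩ Xiulan: 09:30-11:00, 14:45-16:05.
The last common window of at least 50 minutes is 14:45-16:05; a 50-minute meeting can start as late as 15:15 and still end by 16:05.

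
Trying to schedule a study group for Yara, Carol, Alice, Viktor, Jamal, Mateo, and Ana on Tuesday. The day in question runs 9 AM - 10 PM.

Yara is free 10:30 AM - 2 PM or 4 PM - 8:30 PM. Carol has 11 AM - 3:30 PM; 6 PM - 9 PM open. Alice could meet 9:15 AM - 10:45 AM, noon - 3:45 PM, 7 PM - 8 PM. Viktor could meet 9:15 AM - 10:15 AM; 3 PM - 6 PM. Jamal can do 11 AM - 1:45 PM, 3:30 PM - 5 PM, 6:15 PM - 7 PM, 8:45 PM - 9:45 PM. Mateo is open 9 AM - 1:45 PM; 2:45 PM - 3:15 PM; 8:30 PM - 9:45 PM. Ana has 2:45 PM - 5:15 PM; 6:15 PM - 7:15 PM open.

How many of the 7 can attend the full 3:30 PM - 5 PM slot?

3

Viktor, Jamal, and Ana can make the full 15:30-17:00 slot — that's 3.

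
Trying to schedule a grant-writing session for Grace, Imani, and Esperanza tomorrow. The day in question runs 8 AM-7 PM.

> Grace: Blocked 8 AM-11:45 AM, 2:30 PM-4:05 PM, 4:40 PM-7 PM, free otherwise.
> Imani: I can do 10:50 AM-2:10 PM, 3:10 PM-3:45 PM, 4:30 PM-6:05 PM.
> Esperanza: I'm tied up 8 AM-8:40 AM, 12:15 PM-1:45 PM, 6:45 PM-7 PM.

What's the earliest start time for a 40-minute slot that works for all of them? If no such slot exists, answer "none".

Grace free: 11:45-14:30, 16:05-16:40 (invert busy blocks within the working day).
Imani free: 10:50-14:10, 15:10-15:45, 16:30-18:05.
Esperanza free: 08:40-12:15, 13:45-18:45 (invert busy blocks within the working day).
Grace ∩ Imani: 11:45-14:10, 16:30-16:40.
Grace ∩ Imani ∩ Esperanza: 11:45-12:15, 13:45-14:10, 16:30-16:40.
No common window is at least 40 minutes long.

none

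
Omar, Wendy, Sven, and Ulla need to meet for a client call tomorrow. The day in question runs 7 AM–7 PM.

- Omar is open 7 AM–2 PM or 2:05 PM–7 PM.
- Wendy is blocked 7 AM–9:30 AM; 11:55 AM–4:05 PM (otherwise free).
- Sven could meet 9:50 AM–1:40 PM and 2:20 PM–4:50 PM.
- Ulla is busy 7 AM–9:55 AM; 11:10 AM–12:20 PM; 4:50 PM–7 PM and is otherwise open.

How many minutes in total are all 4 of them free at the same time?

120

Omar free: 07:00-14:00, 14:05-19:00.
Wendy free: 09:30-11:55, 16:05-19:00 (invert busy blocks within the working day).
Sven free: 09:50-13:40, 14:20-16:50.
Ulla free: 09:55-11:10, 12:20-16:50 (invert busy blocks within the working day).
Omar ∩ Wendy: 09:30-11:55, 16:05-19:00.
Omar ∩ Wendy ∩ Sven: 09:50-11:55, 16:05-16:50.
Omar ∩ Wendy ∩ Sven ∩ Ulla: 09:55-11:10, 16:05-16:50.
Summing the common windows: 75 + 45 = 120 minutes.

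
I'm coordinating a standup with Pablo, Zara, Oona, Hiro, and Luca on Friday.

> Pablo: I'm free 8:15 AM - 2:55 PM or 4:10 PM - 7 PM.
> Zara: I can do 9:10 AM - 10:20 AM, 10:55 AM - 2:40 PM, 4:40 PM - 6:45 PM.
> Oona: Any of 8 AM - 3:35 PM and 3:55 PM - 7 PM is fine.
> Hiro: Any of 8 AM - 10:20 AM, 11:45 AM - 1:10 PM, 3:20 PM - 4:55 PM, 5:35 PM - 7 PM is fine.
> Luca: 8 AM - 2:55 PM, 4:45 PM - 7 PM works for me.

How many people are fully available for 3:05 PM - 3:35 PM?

1

Oona can make the full 15:05-15:35 slot — that's 1.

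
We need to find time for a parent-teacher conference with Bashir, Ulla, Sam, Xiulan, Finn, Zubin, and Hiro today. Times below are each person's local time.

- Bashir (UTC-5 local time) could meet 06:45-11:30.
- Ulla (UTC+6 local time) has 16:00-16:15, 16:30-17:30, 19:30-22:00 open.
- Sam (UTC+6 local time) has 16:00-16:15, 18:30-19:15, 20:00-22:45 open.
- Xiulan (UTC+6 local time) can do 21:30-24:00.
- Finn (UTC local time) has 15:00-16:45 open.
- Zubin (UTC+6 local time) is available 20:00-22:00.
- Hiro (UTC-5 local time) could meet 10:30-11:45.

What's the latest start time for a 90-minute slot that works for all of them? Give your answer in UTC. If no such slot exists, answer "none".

Bashir in UTC: 11:45-16:30 (add 5h to convert from UTC-5).
Ulla in UTC: 10:00-10:15, 10:30-11:30, 13:30-16:00 (subtract 6h to convert from UTC+6).
Sam in UTC: 10:00-10:15, 12:30-13:15, 14:00-16:45 (subtract 6h to convert from UTC+6).
Xiulan in UTC: 15:30-18:00 (subtract 6h to convert from UTC+6).
Finn in UTC: 15:00-16:45.
Zubin in UTC: 14:00-16:00 (subtract 6h to convert from UTC+6).
Hiro in UTC: 15:30-16:45 (add 5h to convert from UTC-5).
Bashir ∩ Ulla: 13:30-16:00.
Bashir ∩ Ulla ∩ Sam: 14:00-16:00.
Bashir ∩ Ulla ∩ Sam ∩ Xiulan: 15:30-16:00.
Bashir ∩ Ulla ∩ Sam ∩ Xiulan ∩ Finn: 15:30-16:00.
Bashir ∩ Ulla ∩ Sam ∩ Xiulan ∩ Finn ∩ Zubin: 15:30-16:00.
Bashir ∩ Ulla ∩ Sam ∩ Xiulan ∩ Finn ∩ Zubin ∩ Hiro: 15:30-16:00.
No common window is at least 90 minutes long.

none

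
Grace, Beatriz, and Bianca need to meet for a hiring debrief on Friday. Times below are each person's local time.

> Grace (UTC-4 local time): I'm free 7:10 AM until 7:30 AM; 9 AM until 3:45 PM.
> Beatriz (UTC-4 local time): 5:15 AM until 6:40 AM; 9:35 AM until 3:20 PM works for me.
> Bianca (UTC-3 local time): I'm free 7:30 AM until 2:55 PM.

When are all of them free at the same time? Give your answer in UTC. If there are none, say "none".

13:35-17:55

Grace in UTC: 11:10-11:30, 13:00-19:45 (add 4h to convert from UTC-4).
Beatriz in UTC: 09:15-10:40, 13:35-19:20 (add 4h to convert from UTC-4).
Bianca in UTC: 10:30-17:55 (add 3h to convert from UTC-3).
Grace ∩ Beatriz: 13:35-19:20.
Grace ∩ Beatriz ∩ Bianca: 13:35-17:55.
So the common availability across everyone is 13:35-17:55.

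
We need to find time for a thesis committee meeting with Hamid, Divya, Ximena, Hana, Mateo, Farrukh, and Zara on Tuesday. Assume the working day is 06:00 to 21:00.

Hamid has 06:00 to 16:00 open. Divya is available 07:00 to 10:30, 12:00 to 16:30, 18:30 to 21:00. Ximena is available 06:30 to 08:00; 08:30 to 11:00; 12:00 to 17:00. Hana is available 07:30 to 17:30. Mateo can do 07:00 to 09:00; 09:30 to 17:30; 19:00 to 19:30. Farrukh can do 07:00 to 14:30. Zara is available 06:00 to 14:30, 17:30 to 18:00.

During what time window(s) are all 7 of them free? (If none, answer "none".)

Hamid ∩ Divya: 07:00-10:30, 12:00-16:00.
Hamid ∩ Divya ∩ Ximena: 07:00-08:00, 08:30-10:30, 12:00-16:00.
Hamid ∩ Divya ∩ Ximena ∩ Hana: 07:30-08:00, 08:30-10:30, 12:00-16:00.
Hamid ∩ Divya ∩ Ximena ∩ Hana ∩ Mateo: 07:30-08:00, 08:30-09:00, 09:30-10:30, 12:00-16:00.
Hamid ∩ Divya ∩ Ximena ∩ Hana ∩ Mateo ∩ Farrukh: 07:30-08:00, 08:30-09:00, 09:30-10:30, 12:00-14:30.
Hamid ∩ Divya ∩ Ximena ∩ Hana ∩ Mateo ∩ Farrukh ∩ Zara: 07:30-08:00, 08:30-09:00, 09:30-10:30, 12:00-14:30.
So the common availability across everyone is 07:30-08:00, 08:30-09:00, 09:30-10:30, 12:00-14:30.

07:30-08:00, 08:30-09:00, 09:30-10:30, 12:00-14:30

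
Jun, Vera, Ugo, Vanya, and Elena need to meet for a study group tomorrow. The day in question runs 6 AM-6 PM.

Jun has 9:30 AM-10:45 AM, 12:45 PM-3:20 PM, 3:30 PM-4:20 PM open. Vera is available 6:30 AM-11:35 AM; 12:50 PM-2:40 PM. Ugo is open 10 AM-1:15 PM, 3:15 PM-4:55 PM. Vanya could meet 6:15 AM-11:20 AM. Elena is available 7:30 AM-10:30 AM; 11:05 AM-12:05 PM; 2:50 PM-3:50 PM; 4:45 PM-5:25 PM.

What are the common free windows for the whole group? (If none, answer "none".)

Jun ∩ Vera: 09:30-10:45, 12:50-14:40.
Jun ∩ Vera ∩ Ugo: 10:00-10:45, 12:50-13:15.
Jun ∩ Vera ∩ Ugo ∩ Vanya: 10:00-10:45.
Jun ∩ Vera ∩ Ugo ∩ Vanya ∩ Elena: 10:00-10:30.
So the common availability across everyone is 10:00-10:30.

10:00-10:30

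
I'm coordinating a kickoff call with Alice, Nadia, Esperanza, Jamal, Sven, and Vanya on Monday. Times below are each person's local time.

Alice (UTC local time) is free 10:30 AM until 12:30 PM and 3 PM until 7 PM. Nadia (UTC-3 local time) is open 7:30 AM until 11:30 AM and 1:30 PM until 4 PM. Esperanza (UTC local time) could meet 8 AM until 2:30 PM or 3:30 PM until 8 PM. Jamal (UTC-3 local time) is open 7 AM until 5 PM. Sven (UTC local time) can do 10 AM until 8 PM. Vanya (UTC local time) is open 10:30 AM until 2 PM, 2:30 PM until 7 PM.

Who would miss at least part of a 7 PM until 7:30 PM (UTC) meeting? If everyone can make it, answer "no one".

Alice in UTC: 10:30-12:30, 15:00-19:00.
Nadia in UTC: 10:30-14:30, 16:30-19:00 (add 3h to convert from UTC-3).
Esperanza in UTC: 08:00-14:30, 15:30-20:00.
Jamal in UTC: 10:00-20:00 (add 3h to convert from UTC-3).
Sven in UTC: 10:00-20:00.
Vanya in UTC: 10:30-14:00, 14:30-19:00.
Alice: not fully free for 19:00-19:30. Nadia: not fully free for 19:00-19:30. Esperanza: free for 19:00-19:30. Jamal: free for 19:00-19:30. Sven: free for 19:00-19:30. Vanya: not fully free for 19:00-19:30.

Alice, Nadia, Vanya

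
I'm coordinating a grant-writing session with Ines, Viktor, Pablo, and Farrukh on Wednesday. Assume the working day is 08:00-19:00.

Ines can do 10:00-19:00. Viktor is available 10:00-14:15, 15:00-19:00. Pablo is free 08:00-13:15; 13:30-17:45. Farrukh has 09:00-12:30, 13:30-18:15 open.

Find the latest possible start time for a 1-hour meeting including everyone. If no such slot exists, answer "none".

16:45

Ines ∩ Viktor: 10:00-14:15, 15:00-19:00.
Ines ∩ Viktor ∩ Pablo: 10:00-13:15, 13:30-14:15, 15:00-17:45.
Ines ∩ Viktor ∩ Pablo ∩ Farrukh: 10:00-12:30, 13:30-14:15, 15:00-17:45.
The last common window of at least 60 minutes is 15:00-17:45; a 60-minute meeting can start as late as 16:45 and still end by 17:45.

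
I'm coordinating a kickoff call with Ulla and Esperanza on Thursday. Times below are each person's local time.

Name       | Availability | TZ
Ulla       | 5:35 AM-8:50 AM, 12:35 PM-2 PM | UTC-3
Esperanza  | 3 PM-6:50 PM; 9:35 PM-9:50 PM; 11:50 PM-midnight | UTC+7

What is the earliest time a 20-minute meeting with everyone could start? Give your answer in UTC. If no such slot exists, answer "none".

Ulla in UTC: 08:35-11:50, 15:35-17:00 (add 3h to convert from UTC-3).
Esperanza in UTC: 08:00-11:50, 14:35-14:50, 16:50-17:00 (subtract 7h to convert from UTC+7).
Ulla ∩ Esperanza: 08:35-11:50, 16:50-17:00.
Those are the intersection windows.
The first common window of at least 20 minutes is 08:35-11:50, so the earliest start is 08:35.

08:35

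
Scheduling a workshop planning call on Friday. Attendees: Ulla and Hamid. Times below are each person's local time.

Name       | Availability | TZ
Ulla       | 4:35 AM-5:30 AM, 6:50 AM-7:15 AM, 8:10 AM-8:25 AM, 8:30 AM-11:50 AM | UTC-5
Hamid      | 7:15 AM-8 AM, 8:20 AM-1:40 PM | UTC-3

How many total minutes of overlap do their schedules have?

245

Ulla in UTC: 09:35-10:30, 11:50-12:15, 13:10-13:25, 13:30-16:50 (add 5h to convert from UTC-5).
Hamid in UTC: 10:15-11:00, 11:20-16:40 (add 3h to convert from UTC-3).
Ulla ∩ Hamid: 10:15-10:30, 11:50-12:15, 13:10-13:25, 13:30-16:40.
So the common availability across everyone is 10:15-10:30, 11:50-12:15, 13:10-13:25, 13:30-16:40.
Summing the common windows: 15 + 25 + 15 + 190 = 245 minutes.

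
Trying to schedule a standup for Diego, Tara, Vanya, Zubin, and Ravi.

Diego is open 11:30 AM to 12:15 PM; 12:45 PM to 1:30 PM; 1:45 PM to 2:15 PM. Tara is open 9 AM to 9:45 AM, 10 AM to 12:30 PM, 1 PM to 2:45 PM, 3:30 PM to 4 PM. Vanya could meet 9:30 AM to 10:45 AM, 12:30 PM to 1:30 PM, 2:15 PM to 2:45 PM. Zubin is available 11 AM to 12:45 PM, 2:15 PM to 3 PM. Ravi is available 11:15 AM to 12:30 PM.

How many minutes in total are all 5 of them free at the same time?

0

Diego ∩ Tara: 11:30-12:15, 13:00-13:30, 13:45-14:15.
Diego ∩ Tara ∩ Vanya: 13:00-13:30.
Diego ∩ Tara ∩ Vanya ∩ Zubin: ∅.
Diego ∩ Tara ∩ Vanya ∩ Zubin ∩ Ravi: ∅.
There is no time when everyone is free.
There is no common window, so the total is 0 minutes.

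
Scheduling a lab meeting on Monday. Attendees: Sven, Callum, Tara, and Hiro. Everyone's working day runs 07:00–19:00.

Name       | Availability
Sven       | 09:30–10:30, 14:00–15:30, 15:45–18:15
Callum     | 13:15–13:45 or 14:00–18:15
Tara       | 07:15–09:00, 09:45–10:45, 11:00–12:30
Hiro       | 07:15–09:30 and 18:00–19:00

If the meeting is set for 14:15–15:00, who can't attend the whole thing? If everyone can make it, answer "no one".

Sven: free for 14:15-15:00. Callum: free for 14:15-15:00. Tara: not fully free for 14:15-15:00. Hiro: not fully free for 14:15-15:00.

Hiro, Tara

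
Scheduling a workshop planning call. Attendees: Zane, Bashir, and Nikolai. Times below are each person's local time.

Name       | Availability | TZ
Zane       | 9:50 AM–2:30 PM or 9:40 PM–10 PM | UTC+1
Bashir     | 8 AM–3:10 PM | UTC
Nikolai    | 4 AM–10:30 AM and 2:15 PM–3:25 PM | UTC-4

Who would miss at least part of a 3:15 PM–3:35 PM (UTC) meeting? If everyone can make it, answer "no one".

Zane in UTC: 08:50-13:30, 20:40-21:00 (subtract 1h to convert from UTC+1).
Bashir in UTC: 08:00-15:10.
Nikolai in UTC: 08:00-14:30, 18:15-19:25 (add 4h to convert from UTC-4).
Zane: not fully free for 15:15-15:35. Bashir: not fully free for 15:15-15:35. Nikolai: not fully free for 15:15-15:35.

Bashir, Nikolai, Zane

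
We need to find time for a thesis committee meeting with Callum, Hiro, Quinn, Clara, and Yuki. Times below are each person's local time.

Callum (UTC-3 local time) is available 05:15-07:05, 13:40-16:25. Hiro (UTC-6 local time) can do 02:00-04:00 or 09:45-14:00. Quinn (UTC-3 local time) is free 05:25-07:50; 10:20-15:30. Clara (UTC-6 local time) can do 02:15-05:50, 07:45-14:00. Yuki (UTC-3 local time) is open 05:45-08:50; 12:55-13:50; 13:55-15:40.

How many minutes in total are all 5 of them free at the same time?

180

Callum in UTC: 08:15-10:05, 16:40-19:25 (add 3h to convert from UTC-3).
Hiro in UTC: 08:00-10:00, 15:45-20:00 (add 6h to convert from UTC-6).
Quinn in UTC: 08:25-10:50, 13:20-18:30 (add 3h to convert from UTC-3).
Clara in UTC: 08:15-11:50, 13:45-20:00 (add 6h to convert from UTC-6).
Yuki in UTC: 08:45-11:50, 15:55-16:50, 16:55-18:40 (add 3h to convert from UTC-3).
Callum ∩ Hiro: 08:15-10:00, 16:40-19:25.
Callum ∩ Hiro ∩ Quinn: 08:25-10:00, 16:40-18:30.
Callum ∩ Hiro ∩ Quinn ∩ Clara: 08:25-10:00, 16:40-18:30.
Callum ∩ Hiro ∩ Quinn ∩ Clara ∩ Yuki: 08:45-10:00, 16:40-16:50, 16:55-18:30.
Summing the common windows: 75 + 10 + 95 = 180 minutes.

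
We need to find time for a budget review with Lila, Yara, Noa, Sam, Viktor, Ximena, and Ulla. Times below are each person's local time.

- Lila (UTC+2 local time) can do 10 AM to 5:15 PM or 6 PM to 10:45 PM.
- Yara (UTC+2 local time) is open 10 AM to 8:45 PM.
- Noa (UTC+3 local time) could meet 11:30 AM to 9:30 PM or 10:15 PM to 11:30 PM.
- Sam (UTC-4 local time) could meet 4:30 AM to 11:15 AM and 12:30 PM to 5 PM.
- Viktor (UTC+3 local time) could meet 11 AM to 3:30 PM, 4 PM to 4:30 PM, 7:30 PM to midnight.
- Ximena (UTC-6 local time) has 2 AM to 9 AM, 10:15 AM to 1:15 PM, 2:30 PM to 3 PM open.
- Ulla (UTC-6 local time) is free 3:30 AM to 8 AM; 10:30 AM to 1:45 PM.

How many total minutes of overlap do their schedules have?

Lila in UTC: 08:00-15:15, 16:00-20:45 (subtract 2h to convert from UTC+2).
Yara in UTC: 08:00-18:45 (subtract 2h to convert from UTC+2).
Noa in UTC: 08:30-18:30, 19:15-20:30 (subtract 3h to convert from UTC+3).
Sam in UTC: 08:30-15:15, 16:30-21:00 (add 4h to convert from UTC-4).
Viktor in UTC: 08:00-12:30, 13:00-13:30, 16:30-21:00 (subtract 3h to convert from UTC+3).
Ximena in UTC: 08:00-15:00, 16:15-19:15, 20:30-21:00 (add 6h to convert from UTC-6).
Ulla in UTC: 09:30-14:00, 16:30-19:45 (add 6h to convert from UTC-6).
Lila ∩ Yara: 08:00-15:15, 16:00-18:45.
Lila ∩ Yara ∩ Noa: 08:30-15:15, 16:00-18:30.
Lila ∩ Yara ∩ Noa ∩ Sam: 08:30-15:15, 16:30-18:30.
Lila ∩ Yara ∩ Noa ∩ Sam ∩ Viktor: 08:30-12:30, 13:00-13:30, 16:30-18:30.
Lila ∩ Yara ∩ Noa ∩ Sam ∩ Viktor ∩ Ximena: 08:30-12:30, 13:00-13:30, 16:30-18:30.
Lila ∩ Yara ∩ Noa ∩ Sam ∩ Viktor ∩ Ximena ∩ Ulla: 09:30-12:30, 13:00-13:30, 16:30-18:30.
Summing the common windows: 180 + 30 + 120 = 330 minutes.

330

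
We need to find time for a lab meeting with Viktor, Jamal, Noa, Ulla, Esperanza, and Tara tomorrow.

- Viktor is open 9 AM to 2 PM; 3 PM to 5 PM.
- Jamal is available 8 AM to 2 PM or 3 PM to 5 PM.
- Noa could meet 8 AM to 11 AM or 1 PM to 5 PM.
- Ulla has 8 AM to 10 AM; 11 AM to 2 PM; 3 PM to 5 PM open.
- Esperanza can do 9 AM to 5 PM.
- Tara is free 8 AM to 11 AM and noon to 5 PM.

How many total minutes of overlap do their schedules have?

240

Viktor ∩ Jamal: 09:00-14:00, 15:00-17:00.
Viktor ∩ Jamal ∩ Noa: 09:00-11:00, 13:00-14:00, 15:00-17:00.
Viktor ∩ Jamal ∩ Noa ∩ Ulla: 09:00-10:00, 13:00-14:00, 15:00-17:00.
Viktor ∩ Jamal ∩ Noa ∩ Ulla ∩ Esperanza: 09:00-10:00, 13:00-14:00, 15:00-17:00.
Viktor ∩ Jamal ∩ Noa ∩ Ulla ∩ Esperanza ∩ Tara: 09:00-10:00, 13:00-14:00, 15:00-17:00.
Those are the intersection windows.
Summing the common windows: 60 + 60 + 120 = 240 minutes.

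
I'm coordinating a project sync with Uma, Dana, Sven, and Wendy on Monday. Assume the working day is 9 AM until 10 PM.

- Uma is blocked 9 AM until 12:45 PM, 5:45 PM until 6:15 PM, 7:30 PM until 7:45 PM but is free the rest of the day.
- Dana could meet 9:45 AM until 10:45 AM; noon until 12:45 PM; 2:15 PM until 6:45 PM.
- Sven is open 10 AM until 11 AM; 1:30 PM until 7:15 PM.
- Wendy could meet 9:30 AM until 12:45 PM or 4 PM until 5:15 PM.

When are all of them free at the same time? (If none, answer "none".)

Uma free: 12:45-17:45, 18:15-19:30, 19:45-22:00 (invert busy blocks within the working day).
Dana free: 09:45-10:45, 12:00-12:45, 14:15-18:45.
Sven free: 10:00-11:00, 13:30-19:15.
Wendy free: 09:30-12:45, 16:00-17:15.
Uma ∩ Dana: 14:15-17:45, 18:15-18:45.
Uma ∩ Dana ∩ Sven: 14:15-17:45, 18:15-18:45.
Uma ∩ Dana ∩ Sven ∩ Wendy: 16:00-17:15.
So the common availability across everyone is 16:00-17:15.

16:00-17:15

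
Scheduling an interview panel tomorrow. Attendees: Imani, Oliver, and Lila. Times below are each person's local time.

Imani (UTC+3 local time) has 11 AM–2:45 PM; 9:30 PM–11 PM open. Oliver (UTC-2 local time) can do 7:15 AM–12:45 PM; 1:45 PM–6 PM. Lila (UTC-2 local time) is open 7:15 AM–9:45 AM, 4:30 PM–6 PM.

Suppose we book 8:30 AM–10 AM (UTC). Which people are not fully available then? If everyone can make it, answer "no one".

Lila, Oliver

Imani in UTC: 08:00-11:45, 18:30-20:00 (subtract 3h to convert from UTC+3).
Oliver in UTC: 09:15-14:45, 15:45-20:00 (add 2h to convert from UTC-2).
Lila in UTC: 09:15-11:45, 18:30-20:00 (add 2h to convert from UTC-2).
Imani: free for 08:30-10:00. Oliver: not fully free for 08:30-10:00. Lila: not fully free for 08:30-10:00.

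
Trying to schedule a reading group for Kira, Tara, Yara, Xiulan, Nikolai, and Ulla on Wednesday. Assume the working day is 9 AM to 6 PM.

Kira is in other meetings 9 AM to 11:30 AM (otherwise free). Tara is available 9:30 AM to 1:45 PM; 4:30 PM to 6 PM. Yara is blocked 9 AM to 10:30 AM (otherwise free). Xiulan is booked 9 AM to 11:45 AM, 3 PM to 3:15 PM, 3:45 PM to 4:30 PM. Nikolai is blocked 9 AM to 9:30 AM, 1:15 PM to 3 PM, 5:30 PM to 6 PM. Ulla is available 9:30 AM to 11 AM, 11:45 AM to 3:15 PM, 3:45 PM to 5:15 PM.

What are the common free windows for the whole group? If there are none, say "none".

Kira free: 11:30-18:00 (invert busy blocks within the working day).
Tara free: 09:30-13:45, 16:30-18:00.
Yara free: 10:30-18:00 (invert busy blocks within the working day).
Xiulan free: 11:45-15:00, 15:15-15:45, 16:30-18:00 (invert busy blocks within the working day).
Nikolai free: 09:30-13:15, 15:00-17:30 (invert busy blocks within the working day).
Ulla free: 09:30-11:00, 11:45-15:15, 15:45-17:15.
Kira ∩ Tara: 11:30-13:45, 16:30-18:00.
Kira ∩ Tara ∩ Yara: 11:30-13:45, 16:30-18:00.
Kira ∩ Tara ∩ Yara ∩ Xiulan: 11:45-13:45, 16:30-18:00.
Kira ∩ Tara ∩ Yara ∩ Xiulan ∩ Nikolai: 11:45-13:15, 16:30-17:30.
Kira ∩ Tara ∩ Yara ∩ Xiulan ∩ Nikolai ∩ Ulla: 11:45-13:15, 16:30-17:15.

11:45-13:15, 16:30-17:15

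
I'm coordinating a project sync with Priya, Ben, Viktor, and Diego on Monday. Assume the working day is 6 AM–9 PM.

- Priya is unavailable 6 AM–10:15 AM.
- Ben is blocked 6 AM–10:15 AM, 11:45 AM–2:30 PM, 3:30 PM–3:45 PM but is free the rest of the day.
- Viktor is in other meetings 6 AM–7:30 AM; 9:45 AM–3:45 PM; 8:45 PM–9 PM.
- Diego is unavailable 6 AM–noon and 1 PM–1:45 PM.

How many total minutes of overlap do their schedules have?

Priya free: 10:15-21:00 (invert busy blocks within the working day).
Ben free: 10:15-11:45, 14:30-15:30, 15:45-21:00 (invert busy blocks within the working day).
Viktor free: 07:30-09:45, 15:45-20:45 (invert busy blocks within the working day).
Diego free: 12:00-13:00, 13:45-21:00 (invert busy blocks within the working day).
Priya ∩ Ben: 10:15-11:45, 14:30-15:30, 15:45-21:00.
Priya ∩ Ben ∩ Viktor: 15:45-20:45.
Priya ∩ Ben ∩ Viktor ∩ Diego: 15:45-20:45.
That's a single block of 300 minutes.

300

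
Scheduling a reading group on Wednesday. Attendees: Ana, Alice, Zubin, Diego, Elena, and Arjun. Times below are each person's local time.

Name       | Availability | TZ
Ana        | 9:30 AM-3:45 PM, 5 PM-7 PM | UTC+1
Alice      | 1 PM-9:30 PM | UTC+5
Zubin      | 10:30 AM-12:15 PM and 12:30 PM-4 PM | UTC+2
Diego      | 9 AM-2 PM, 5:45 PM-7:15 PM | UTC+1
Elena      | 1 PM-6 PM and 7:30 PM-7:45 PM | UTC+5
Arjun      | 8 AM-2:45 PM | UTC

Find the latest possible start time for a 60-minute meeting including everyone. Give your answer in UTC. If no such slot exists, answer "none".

12:00

Ana in UTC: 08:30-14:45, 16:00-18:00 (subtract 1h to convert from UTC+1).
Alice in UTC: 08:00-16:30 (subtract 5h to convert from UTC+5).
Zubin in UTC: 08:30-10:15, 10:30-14:00 (subtract 2h to convert from UTC+2).
Diego in UTC: 08:00-13:00, 16:45-18:15 (subtract 1h to convert from UTC+1).
Elena in UTC: 08:00-13:00, 14:30-14:45 (subtract 5h to convert from UTC+5).
Arjun in UTC: 08:00-14:45.
Ana ∩ Alice: 08:30-14:45, 16:00-16:30.
Ana ∩ Alice ∩ Zubin: 08:30-10:15, 10:30-14:00.
Ana ∩ Alice ∩ Zubin ∩ Diego: 08:30-10:15, 10:30-13:00.
Ana ∩ Alice ∩ Zubin ∩ Diego ∩ Elena: 08:30-10:15, 10:30-13:00.
Ana ∩ Alice ∩ Zubin ∩ Diego ∩ Elena ∩ Arjun: 08:30-10:15, 10:30-13:00.
The last common window of at least 60 minutes is 10:30-13:00; a 60-minute meeting can start as late as 12:00 and still end by 13:00.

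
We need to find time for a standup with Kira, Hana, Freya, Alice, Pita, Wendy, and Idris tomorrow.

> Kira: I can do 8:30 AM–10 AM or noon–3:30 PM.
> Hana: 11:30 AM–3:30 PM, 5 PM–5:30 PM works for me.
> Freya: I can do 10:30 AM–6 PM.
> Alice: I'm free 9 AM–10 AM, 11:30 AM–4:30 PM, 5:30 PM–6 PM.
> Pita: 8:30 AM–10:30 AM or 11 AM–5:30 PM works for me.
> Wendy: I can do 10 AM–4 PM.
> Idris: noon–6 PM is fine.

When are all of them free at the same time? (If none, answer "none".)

Kira ∩ Hana: 12:00-15:30.
Kira ∩ Hana ∩ Freya: 12:00-15:30.
Kira ∩ Hana ∩ Freya ∩ Alice: 12:00-15:30.
Kira ∩ Hana ∩ Freya ∩ Alice ∩ Pita: 12:00-15:30.
Kira ∩ Hana ∩ Freya ∩ Alice ∩ Pita ∩ Wendy: 12:00-15:30.
Kira ∩ Hana ∩ Freya ∩ Alice ∩ Pita ∩ Wendy ∩ Idris: 12:00-15:30.

12:00-15:30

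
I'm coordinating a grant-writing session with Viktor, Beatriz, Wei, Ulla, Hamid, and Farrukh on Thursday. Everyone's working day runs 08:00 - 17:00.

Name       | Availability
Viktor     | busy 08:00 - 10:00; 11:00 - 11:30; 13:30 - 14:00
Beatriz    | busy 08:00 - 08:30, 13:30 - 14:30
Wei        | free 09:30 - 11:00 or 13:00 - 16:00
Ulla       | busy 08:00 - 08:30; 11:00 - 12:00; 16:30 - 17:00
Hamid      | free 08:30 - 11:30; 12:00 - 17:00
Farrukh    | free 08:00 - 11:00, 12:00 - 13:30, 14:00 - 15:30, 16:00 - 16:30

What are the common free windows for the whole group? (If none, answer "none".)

10:00-11:00, 13:00-13:30, 14:30-15:30

Viktor free: 10:00-11:00, 11:30-13:30, 14:00-17:00 (invert busy blocks within the working day).
Beatriz free: 08:30-13:30, 14:30-17:00 (invert busy blocks within the working day).
Wei free: 09:30-11:00, 13:00-16:00.
Ulla free: 08:30-11:00, 12:00-16:30 (invert busy blocks within the working day).
Hamid free: 08:30-11:30, 12:00-17:00.
Farrukh free: 08:00-11:00, 12:00-13:30, 14:00-15:30, 16:00-16:30.
Viktor ∩ Beatriz: 10:00-11:00, 11:30-13:30, 14:30-17:00.
Viktor ∩ Beatriz ∩ Wei: 10:00-11:00, 13:00-13:30, 14:30-16:00.
Viktor ∩ Beatriz ∩ Wei ∩ Ulla: 10:00-11:00, 13:00-13:30, 14:30-16:00.
Viktor ∩ Beatriz ∩ Wei ∩ Ulla ∩ Hamid: 10:00-11:00, 13:00-13:30, 14:30-16:00.
Viktor ∩ Beatriz ∩ Wei ∩ Ulla ∩ Hamid ∩ Farrukh: 10:00-11:00, 13:00-13:30, 14:30-15:30.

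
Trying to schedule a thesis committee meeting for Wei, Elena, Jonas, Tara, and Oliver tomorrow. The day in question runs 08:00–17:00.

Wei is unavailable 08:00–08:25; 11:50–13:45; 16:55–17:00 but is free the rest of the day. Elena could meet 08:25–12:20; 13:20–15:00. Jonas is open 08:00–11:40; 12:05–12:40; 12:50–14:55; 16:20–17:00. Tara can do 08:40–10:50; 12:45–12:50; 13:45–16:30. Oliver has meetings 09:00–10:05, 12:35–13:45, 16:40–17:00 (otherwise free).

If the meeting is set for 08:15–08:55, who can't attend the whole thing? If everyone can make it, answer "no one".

Elena, Tara, Wei

Wei free: 08:25-11:50, 13:45-16:55 (invert busy blocks within the working day).
Elena free: 08:25-12:20, 13:20-15:00.
Jonas free: 08:00-11:40, 12:05-12:40, 12:50-14:55, 16:20-17:00.
Tara free: 08:40-10:50, 12:45-12:50, 13:45-16:30.
Oliver free: 08:00-09:00, 10:05-12:35, 13:45-16:40 (invert busy blocks within the working day).
Wei: not fully free for 08:15-08:55. Elena: not fully free for 08:15-08:55. Jonas: free for 08:15-08:55. Tara: not fully free for 08:15-08:55. Oliver: free for 08:15-08:55.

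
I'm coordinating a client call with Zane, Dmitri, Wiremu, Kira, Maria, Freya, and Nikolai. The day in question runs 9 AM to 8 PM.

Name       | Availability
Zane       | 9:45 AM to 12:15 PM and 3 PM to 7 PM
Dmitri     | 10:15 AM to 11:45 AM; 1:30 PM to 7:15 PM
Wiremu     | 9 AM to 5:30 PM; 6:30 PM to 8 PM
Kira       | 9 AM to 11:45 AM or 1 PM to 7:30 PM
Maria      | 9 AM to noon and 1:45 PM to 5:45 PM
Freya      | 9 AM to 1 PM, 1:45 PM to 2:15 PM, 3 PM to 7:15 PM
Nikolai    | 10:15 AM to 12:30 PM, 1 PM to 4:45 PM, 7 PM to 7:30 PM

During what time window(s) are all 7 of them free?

Zane ∩ Dmitri: 10:15-11:45, 15:00-19:00.
Zane ∩ Dmitri ∩ Wiremu: 10:15-11:45, 15:00-17:30, 18:30-19:00.
Zane ∩ Dmitri ∩ Wiremu ∩ Kira: 10:15-11:45, 15:00-17:30, 18:30-19:00.
Zane ∩ Dmitri ∩ Wiremu ∩ Kira ∩ Maria: 10:15-11:45, 15:00-17:30.
Zane ∩ Dmitri ∩ Wiremu ∩ Kira ∩ Maria ∩ Freya: 10:15-11:45, 15:00-17:30.
Zane ∩ Dmitri ∩ Wiremu ∩ Kira ∩ Maria ∩ Freya ∩ Nikolai: 10:15-11:45, 15:00-16:45.
So the common availability across everyone is 10:15-11:45, 15:00-16:45.

10:15-11:45, 15:00-16:45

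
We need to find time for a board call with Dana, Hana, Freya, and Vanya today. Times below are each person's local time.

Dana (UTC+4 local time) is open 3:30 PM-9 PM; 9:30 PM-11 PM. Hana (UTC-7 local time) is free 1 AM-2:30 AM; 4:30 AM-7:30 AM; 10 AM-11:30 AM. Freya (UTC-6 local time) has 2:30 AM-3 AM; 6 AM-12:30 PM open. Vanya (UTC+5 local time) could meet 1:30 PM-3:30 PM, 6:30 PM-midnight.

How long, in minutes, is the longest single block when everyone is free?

Dana in UTC: 11:30-17:00, 17:30-19:00 (subtract 4h to convert from UTC+4).
Hana in UTC: 08:00-09:30, 11:30-14:30, 17:00-18:30 (add 7h to convert from UTC-7).
Freya in UTC: 08:30-09:00, 12:00-18:30 (add 6h to convert from UTC-6).
Vanya in UTC: 08:30-10:30, 13:30-19:00 (subtract 5h to convert from UTC+5).
Dana ∩ Hana: 11:30-14:30, 17:30-18:30.
Dana ∩ Hana ∩ Freya: 12:00-14:30, 17:30-18:30.
Dana ∩ Hana ∩ Freya ∩ Vanya: 13:30-14:30, 17:30-18:30.
The longest is 13:30-14:30 at 60 minutes.

60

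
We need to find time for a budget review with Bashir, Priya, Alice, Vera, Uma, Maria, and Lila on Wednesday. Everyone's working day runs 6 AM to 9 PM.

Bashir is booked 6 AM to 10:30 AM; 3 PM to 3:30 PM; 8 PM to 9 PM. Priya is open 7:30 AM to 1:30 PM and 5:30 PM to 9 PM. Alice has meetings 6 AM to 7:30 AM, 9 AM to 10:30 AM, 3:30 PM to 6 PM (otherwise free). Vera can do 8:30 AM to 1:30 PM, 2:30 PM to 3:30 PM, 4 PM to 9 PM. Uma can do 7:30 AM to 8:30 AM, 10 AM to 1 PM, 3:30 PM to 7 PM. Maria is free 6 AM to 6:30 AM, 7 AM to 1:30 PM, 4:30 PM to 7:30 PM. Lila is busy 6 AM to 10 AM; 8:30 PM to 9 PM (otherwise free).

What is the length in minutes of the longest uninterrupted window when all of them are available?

Bashir free: 10:30-15:00, 15:30-20:00 (invert busy blocks within the working day).
Priya free: 07:30-13:30, 17:30-21:00.
Alice free: 07:30-09:00, 10:30-15:30, 18:00-21:00 (invert busy blocks within the working day).
Vera free: 08:30-13:30, 14:30-15:30, 16:00-21:00.
Uma free: 07:30-08:30, 10:00-13:00, 15:30-19:00.
Maria free: 06:00-06:30, 07:00-13:30, 16:30-19:30.
Lila free: 10:00-20:30 (invert busy blocks within the working day).
Bashir ∩ Priya: 10:30-13:30, 17:30-20:00.
Bashir ∩ Priya ∩ Alice: 10:30-13:30, 18:00-20:00.
Bashir ∩ Priya ∩ Alice ∩ Vera: 10:30-13:30, 18:00-20:00.
Bashir ∩ Priya ∩ Alice ∩ Vera ∩ Uma: 10:30-13:00, 18:00-19:00.
Bashir ∩ Priya ∩ Alice ∩ Vera ∩ Uma ∩ Maria: 10:30-13:00, 18:00-19:00.
Bashir ∩ Priya ∩ Alice ∩ Vera ∩ Uma ∩ Maria ∩ Lila: 10:30-13:00, 18:00-19:00.
So the common availability across everyone is 10:30-13:00, 18:00-19:00.
The longest is 10:30-13:00 at 150 minutes.

150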